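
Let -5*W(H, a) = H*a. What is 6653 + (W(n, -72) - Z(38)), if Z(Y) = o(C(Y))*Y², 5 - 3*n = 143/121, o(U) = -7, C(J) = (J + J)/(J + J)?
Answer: 922863/55 ≈ 16779.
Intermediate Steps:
C(J) = 1 (C(J) = (2*J)/((2*J)) = (2*J)*(1/(2*J)) = 1)
n = 14/11 (n = 5/3 - 143/(3*121) = 5/3 - ⅓*13/11 = 5/3 - 13/33 = 14/11 ≈ 1.2727)
Z(Y) = -7*Y²
W(H, a) = -H*a/5
6653 + (W(n, -72) - Z(38)) = 6653 + (-⅕*14/11*(-72) - (-7)*38²) = 6653 + (1008/55 - (-7)*1444) = 6653 + (1008/55 - 1*(-10108)) = 6653 + (1008/55 + 10108) = 6653 + 556948/55 = 922863/55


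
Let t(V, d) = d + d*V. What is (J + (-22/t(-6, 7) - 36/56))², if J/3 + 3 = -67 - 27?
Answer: 414977641/4900 ≈ 84689.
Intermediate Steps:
t(V, d) = d + V*d
J = -291 (J = -9 + 3*(-67 - 27) = -9 + 3*(-94) = -9 - 282 = -291)
(J + (-22/t(-6, 7) - 36/56))² = (-291 + (-22*1/(7*(1 - 6)) - 36/56))² = (-291 + (-22/(7*(-5)) - 36*1/56))² = (-291 + (-22/(-35) - 9/14))² = (-291 + (-22*(-1/35) - 9/14))² = (-291 + (22/35 - 9/14))² = (-291 - 1/70)² = (-20371/70)² = 414977641/4900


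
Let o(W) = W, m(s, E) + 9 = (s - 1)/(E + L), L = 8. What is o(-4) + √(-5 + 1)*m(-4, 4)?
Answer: -4 - 113*I/6 ≈ -4.0 - 18.833*I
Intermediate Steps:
m(s, E) = -9 + (-1 + s)/(8 + E) (m(s, E) = -9 + (s - 1)/(E + 8) = -9 + (-1 + s)/(8 + E))
o(-4) + √(-5 + 1)*m(-4, 4) = -4 + √(-5 + 1)*((-73 - 4 - 9*4)/(8 + 4)) = -4 + √(-4)*((-73 - 4 - 36)/12) = -4 + (2*I)*((1/12)*(-113)) = -4 + (2*I)*(-113/12) = -4 - 113*I/6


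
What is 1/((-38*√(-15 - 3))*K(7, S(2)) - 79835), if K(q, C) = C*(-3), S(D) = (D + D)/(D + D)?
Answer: -79835/6373861153 - 342*I*√2/6373861153 ≈ -1.2525e-5 - 7.5882e-8*I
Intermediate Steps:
S(D) = 1 (S(D) = (2*D)/((2*D)) = (2*D)*(1/(2*D)) = 1)
K(q, C) = -3*C
1/((-38*√(-15 - 3))*K(7, S(2)) - 79835) = 1/((-38*√(-15 - 3))*(-3*1) - 79835) = 1/(-114*I*√2*(-3) - 79835) = 1/(342*I*√2 - 79835) = 1/(-79835 + 342*I*√2)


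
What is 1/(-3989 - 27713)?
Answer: -1/31702 ≈ -3.1544e-5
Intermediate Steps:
1/(-3989 - 27713) = 1/(-31702) = -1/31702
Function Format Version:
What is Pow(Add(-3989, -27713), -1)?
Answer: Rational(-1, 31702) ≈ -3.1544e-5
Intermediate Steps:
Pow(Add(-3989, -27713), -1) = Pow(-31702, -1) = Rational(-1, 31702)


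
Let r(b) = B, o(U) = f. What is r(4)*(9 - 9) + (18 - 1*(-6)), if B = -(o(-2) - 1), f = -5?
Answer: 24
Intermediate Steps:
o(U) = -5
B = 6 (B = -(-5 - 1) = -1*(-6) = 6)
r(b) = 6
r(4)*(9 - 9) + (18 - 1*(-6)) = 6*(9 - 9) + (18 - 1*(-6)) = 6*0 + (18 + 6) = 0 + 24 = 24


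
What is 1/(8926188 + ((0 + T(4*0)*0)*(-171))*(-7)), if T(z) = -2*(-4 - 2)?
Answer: 1/8926188 ≈ 1.1203e-7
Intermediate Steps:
T(z) = 12 (T(z) = -2*(-6) = 12)
1/(8926188 + ((0 + T(4*0)*0)*(-171))*(-7)) = 1/(8926188 + ((0 + 12*0)*(-171))*(-7)) = 1/(8926188 + ((0 + 0)*(-171))*(-7)) = 1/(8926188 + (0*(-171))*(-7)) = 1/(8926188 + 0*(-7)) = 1/(8926188 + 0) = 1/8926188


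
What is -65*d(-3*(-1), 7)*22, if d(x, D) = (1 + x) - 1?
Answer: -4290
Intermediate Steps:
d(x, D) = x
-65*d(-3*(-1), 7)*22 = -(-195)*(-1)*22 = -65*3*22 = -195*22 = -4290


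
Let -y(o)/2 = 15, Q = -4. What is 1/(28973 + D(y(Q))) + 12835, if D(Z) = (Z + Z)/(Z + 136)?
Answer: 19708643118/1535539 ≈ 12835.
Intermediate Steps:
y(o) = -30 (y(o) = -2*15 = -30)
D(Z) = 2*Z/(136 + Z) (D(Z) = (2*Z)/(136 + Z) = 2*Z/(136 + Z))
1/(28973 + D(y(Q))) + 12835 = 1/(28973 + 2*(-30)/(136 - 30)) + 12835 = 1/(28973 + 2*(-30)/106) + 12835 = 1/(28973 + 2*(-30)*(1/106)) + 12835 = 1/(28973 - 30/53) + 12835 = 1/(1535539/53) + 12835 = 53/1535539 + 12835 = 19708643118/1535539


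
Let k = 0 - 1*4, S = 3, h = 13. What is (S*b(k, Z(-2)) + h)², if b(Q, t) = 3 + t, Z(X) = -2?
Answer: 256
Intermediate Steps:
k = -4 (k = 0 - 4 = -4)
(S*b(k, Z(-2)) + h)² = (3*(3 - 2) + 13)² = (3*1 + 13)² = (3 + 13)² = 16² = 256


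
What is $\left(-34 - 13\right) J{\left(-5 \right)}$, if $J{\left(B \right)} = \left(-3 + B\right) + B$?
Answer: $611$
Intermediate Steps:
$J{\left(B \right)} = -3 + 2 B$
$\left(-34 - 13\right) J{\left(-5 \right)} = \left(-34 - 13\right) \left(-3 + 2 \left(-5\right)\right) = - 47 \left(-3 - 10\right) = \left(-47\right) \left(-13\right) = 611$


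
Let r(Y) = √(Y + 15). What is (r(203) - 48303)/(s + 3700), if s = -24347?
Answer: 48303/20647 - √218/20647 ≈ 2.3388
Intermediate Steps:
r(Y) = √(15 + Y)
(r(203) - 48303)/(s + 3700) = (√(15 + 203) - 48303)/(-24347 + 3700) = (√218 - 48303)/(-20647) = (-48303 + √218)*(-1/20647) = 48303/20647 - √218/20647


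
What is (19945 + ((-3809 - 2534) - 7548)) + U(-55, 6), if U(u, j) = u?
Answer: 5999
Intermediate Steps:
(19945 + ((-3809 - 2534) - 7548)) + U(-55, 6) = (19945 + ((-3809 - 2534) - 7548)) - 55 = (19945 + (-6343 - 7548)) - 55 = (19945 - 13891) - 55 = 6054 - 55 = 5999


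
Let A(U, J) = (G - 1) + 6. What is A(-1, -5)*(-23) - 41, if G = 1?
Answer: -179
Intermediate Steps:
A(U, J) = 6 (A(U, J) = (1 - 1) + 6 = 0 + 6 = 6)
A(-1, -5)*(-23) - 41 = 6*(-23) - 41 = -138 - 41 = -179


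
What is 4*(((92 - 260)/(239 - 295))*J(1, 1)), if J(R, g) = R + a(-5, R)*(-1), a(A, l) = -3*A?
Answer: -168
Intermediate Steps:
J(R, g) = -15 + R (J(R, g) = R - 3*(-5)*(-1) = R + 15*(-1) = R - 15 = -15 + R)
4*(((92 - 260)/(239 - 295))*J(1, 1)) = 4*(((92 - 260)/(239 - 295))*(-15 + 1)) = 4*(-168/(-56)*(-14)) = 4*(-168*(-1/56)*(-14)) = 4*(3*(-14)) = 4*(-42) = -168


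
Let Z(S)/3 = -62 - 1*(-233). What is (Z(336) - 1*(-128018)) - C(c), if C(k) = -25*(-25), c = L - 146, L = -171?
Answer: 127906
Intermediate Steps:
c = -317 (c = -171 - 146 = -317)
Z(S) = 513 (Z(S) = 3*(-62 - 1*(-233)) = 3*(-62 + 233) = 3*171 = 513)
C(k) = 625
(Z(336) - 1*(-128018)) - C(c) = (513 - 1*(-128018)) - 1*625 = (513 + 128018) - 625 = 128531 - 625 = 127906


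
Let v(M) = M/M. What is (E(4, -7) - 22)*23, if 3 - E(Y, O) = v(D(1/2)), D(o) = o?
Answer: -460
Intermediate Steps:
v(M) = 1
E(Y, O) = 2 (E(Y, O) = 3 - 1*1 = 3 - 1 = 2)
(E(4, -7) - 22)*23 = (2 - 22)*23 = -20*23 = -460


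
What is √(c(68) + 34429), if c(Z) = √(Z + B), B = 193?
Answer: √(34429 + 3*√29) ≈ 185.59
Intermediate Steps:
c(Z) = √(193 + Z) (c(Z) = √(Z + 193) = √(193 + Z))
√(c(68) + 34429) = √(√(193 + 68) + 34429) = √(√261 + 34429) = √(3*√29 + 34429) = √(34429 + 3*√29)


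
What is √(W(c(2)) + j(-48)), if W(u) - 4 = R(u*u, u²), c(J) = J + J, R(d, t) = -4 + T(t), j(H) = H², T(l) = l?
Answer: 4*√145 ≈ 48.166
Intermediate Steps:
R(d, t) = -4 + t
c(J) = 2*J
W(u) = u² (W(u) = 4 + (-4 + u²) = u²)
√(W(c(2)) + j(-48)) = √((2*2)² + (-48)²) = √(4² + 2304) = √(16 + 2304) = √2320 = 4*√145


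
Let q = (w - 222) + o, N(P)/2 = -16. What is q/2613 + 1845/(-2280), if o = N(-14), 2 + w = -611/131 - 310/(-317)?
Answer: -4995300867/5497842584 ≈ -0.90859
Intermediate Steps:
N(P) = -32 (N(P) = 2*(-16) = -32)
w = -236131/41527 (w = -2 + (-611/131 - 310/(-317)) = -2 + (-611*1/131 - 310*(-1/317)) = -2 + (-611/131 + 310/317) = -2 - 153077/41527 = -236131/41527 ≈ -5.6862)
o = -32
q = -10783989/41527 (q = (-236131/41527 - 222) - 32 = -9455125/41527 - 32 = -10783989/41527 ≈ -259.69)
q/2613 + 1845/(-2280) = -10783989/41527/2613 + 1845/(-2280) = -10783989/41527*1/2613 + 1845*(-1/2280) = -3594663/36170017 - 123/152 = -4995300867/5497842584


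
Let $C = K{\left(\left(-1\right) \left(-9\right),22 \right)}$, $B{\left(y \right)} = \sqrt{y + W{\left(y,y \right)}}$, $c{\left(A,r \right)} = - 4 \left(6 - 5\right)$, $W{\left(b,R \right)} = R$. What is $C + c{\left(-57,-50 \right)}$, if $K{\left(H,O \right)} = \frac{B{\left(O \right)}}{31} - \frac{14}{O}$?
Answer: $- \frac{51}{11} + \frac{2 \sqrt{11}}{31} \approx -4.4224$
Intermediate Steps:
$c{\left(A,r \right)} = -4$ ($c{\left(A,r \right)} = \left(-4\right) 1 = -4$)
$B{\left(y \right)} = \sqrt{2} \sqrt{y}$ ($B{\left(y \right)} = \sqrt{y + y} = \sqrt{2 y} = \sqrt{2} \sqrt{y}$)
$K{\left(H,O \right)} = - \frac{14}{O} + \frac{\sqrt{2} \sqrt{O}}{31}$ ($K{\left(H,O \right)} = \frac{\sqrt{2} \sqrt{O}}{31} - \frac{14}{O} = - \frac{14}{O} + \frac{\sqrt{2} \sqrt{O}}{31}$)
$C = - \frac{7}{11} + \frac{2 \sqrt{11}}{31}$ ($C = \frac{-434 + \sqrt{2} \cdot 22^{\frac{3}{2}}}{31 \cdot 22} = \frac{1}{31} \cdot \frac{1}{22} \left(-434 + \sqrt{2} \cdot 22 \sqrt{22}\right) = \frac{1}{31} \cdot \frac{1}{22} \left(-434 + 44 \sqrt{11}\right) = - \frac{7}{11} + \frac{2 \sqrt{11}}{31} \approx -0.42239$)
$C + c{\left(-57,-50 \right)} = \left(- \frac{7}{11} + \frac{2 \sqrt{11}}{31}\right) - 4 = - \frac{51}{11} + \frac{2 \sqrt{11}}{31}$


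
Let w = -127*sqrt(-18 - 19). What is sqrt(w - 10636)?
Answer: sqrt(-10636 - 127*I*sqrt(37)) ≈ 3.7428 - 103.2*I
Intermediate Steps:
w = -127*I*sqrt(37) ≈ -772.51*I
sqrt(w - 10636) = sqrt(-127*I*sqrt(37) - 10636) = sqrt(-10636 - 127*I*sqrt(37))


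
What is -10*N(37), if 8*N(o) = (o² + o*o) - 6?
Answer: -3415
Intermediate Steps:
N(o) = -¾ + o²/4 (N(o) = ((o² + o*o) - 6)/8 = ((o² + o²) - 6)/8 = (2*o² - 6)/8 = (-6 + 2*o²)/8 = -¾ + o²/4)
-10*N(37) = -10*(-¾ + (¼)*37²) = -10*(-¾ + (¼)*1369) = -10*(-¾ + 1369/4) = -10*683/2 = -3415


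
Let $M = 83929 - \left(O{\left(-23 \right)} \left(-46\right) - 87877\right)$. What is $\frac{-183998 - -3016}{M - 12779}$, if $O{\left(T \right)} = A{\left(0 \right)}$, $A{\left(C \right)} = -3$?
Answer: $- \frac{180982}{158889} \approx -1.139$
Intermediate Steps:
$O{\left(T \right)} = -3$
$M = 171668$ ($M = 83929 - \left(\left(-3\right) \left(-46\right) - 87877\right) = 83929 - \left(138 - 87877\right) = 83929 - -87739 = 83929 + 87739 = 171668$)
$\frac{-183998 - -3016}{M - 12779} = \frac{-183998 - -3016}{171668 - 12779} = \frac{-183998 + 3016}{158889} = \left(-180982\right) \frac{1}{158889} = - \frac{180982}{158889}$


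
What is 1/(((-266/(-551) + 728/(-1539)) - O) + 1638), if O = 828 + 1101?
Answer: -44631/12987187 ≈ -0.0034365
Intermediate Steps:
O = 1929
1/(((-266/(-551) + 728/(-1539)) - O) + 1638) = 1/(((-266/(-551) + 728/(-1539)) - 1*1929) + 1638) = 1/(((-266*(-1/551) + 728*(-1/1539)) - 1929) + 1638) = 1/(((14/29 - 728/1539) - 1929) + 1638) = 1/((434/44631 - 1929) + 1638) = 1/(-86092765/44631 + 1638) = 1/(-12987187/44631) = -44631/12987187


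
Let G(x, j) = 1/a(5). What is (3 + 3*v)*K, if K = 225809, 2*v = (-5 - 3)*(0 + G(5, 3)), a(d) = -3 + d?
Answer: -677427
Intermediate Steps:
G(x, j) = 1/2 (G(x, j) = 1/(-3 + 5) = 1/2)
v = -2 (v = ((-5 - 3)*(0 + 1/2))/2 = (-8*1/2)/2 = (1/2)*(-4) = -2)
(3 + 3*v)*K = (3 + 3*(-2))*225809 = (3 - 6)*225809 = -3*225809 = -677427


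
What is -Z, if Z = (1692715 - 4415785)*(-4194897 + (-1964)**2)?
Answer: -919311155070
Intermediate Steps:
Z = 919311155070 (Z = -2723070*(-4194897 + 3857296) = -2723070*(-337601) = 919311155070)
-Z = -1*919311155070 = -919311155070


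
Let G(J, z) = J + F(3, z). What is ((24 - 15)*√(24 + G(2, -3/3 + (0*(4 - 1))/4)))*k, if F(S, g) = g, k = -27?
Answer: -1215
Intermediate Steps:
G(J, z) = J + z
((24 - 15)*√(24 + G(2, -3/3 + (0*(4 - 1))/4)))*k = ((24 - 15)*√(24 + (2 + (-3/3 + (0*(4 - 1))/4))))*(-27) = (9*√(24 + (2 + (-3*⅓ + (0*3)*(¼)))))*(-27) = (9*√(24 + (2 + (-1 + 0*(¼)))))*(-27) = (9*√(24 + (2 + (-1 + 0))))*(-27) = (9*√(24 + (2 - 1)))*(-27) = (9*√(24 + 1))*(-27) = (9*√25)*(-27) = (9*5)*(-27) = 45*(-27) = -1215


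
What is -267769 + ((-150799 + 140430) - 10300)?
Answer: -288438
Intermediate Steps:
-267769 + ((-150799 + 140430) - 10300) = -267769 + (-10369 - 10300) = -267769 - 20669 = -288438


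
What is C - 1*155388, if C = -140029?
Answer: -295417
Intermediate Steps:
C - 1*155388 = -140029 - 1*155388 = -140029 - 155388 = -295417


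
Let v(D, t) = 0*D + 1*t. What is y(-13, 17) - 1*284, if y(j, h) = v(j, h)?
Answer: -267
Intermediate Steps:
v(D, t) = t (v(D, t) = 0 + t = t)
y(j, h) = h
y(-13, 17) - 1*284 = 17 - 1*284 = 17 - 284 = -267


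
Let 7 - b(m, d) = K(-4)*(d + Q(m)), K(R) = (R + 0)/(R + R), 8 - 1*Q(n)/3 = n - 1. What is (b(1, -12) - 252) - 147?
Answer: -398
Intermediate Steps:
Q(n) = 27 - 3*n (Q(n) = 24 - 3*(n - 1) = 24 - 3*(-1 + n) = 24 + (3 - 3*n) = 27 - 3*n)
K(R) = ½ (K(R) = R/((2*R)) = R*(1/(2*R)) = ½)
b(m, d) = -13/2 - d/2 + 3*m/2 (b(m, d) = 7 - (d + (27 - 3*m))/2 = 7 - (27 + d - 3*m)/2 = 7 - (27/2 + d/2 - 3*m/2) = 7 + (-27/2 - d/2 + 3*m/2) = -13/2 - d/2 + 3*m/2)
(b(1, -12) - 252) - 147 = ((-13/2 - ½*(-12) + (3/2)*1) - 252) - 147 = ((-13/2 + 6 + 3/2) - 252) - 147 = (1 - 252) - 147 = -251 - 147 = -398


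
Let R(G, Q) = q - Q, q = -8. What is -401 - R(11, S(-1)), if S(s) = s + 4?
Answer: -390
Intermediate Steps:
S(s) = 4 + s
R(G, Q) = -8 - Q
-401 - R(11, S(-1)) = -401 - (-8 - (4 - 1)) = -401 - (-8 - 1*3) = -401 - (-8 - 3) = -401 - 1*(-11) = -401 + 11 = -390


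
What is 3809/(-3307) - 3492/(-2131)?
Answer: 3431065/7047217 ≈ 0.48687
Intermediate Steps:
3809/(-3307) - 3492/(-2131) = 3809*(-1/3307) - 3492*(-1/2131) = -3809/3307 + 3492/2131 = 3431065/7047217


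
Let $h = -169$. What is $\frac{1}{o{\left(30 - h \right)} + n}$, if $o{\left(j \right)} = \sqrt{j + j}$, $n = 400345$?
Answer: $\frac{400345}{160276118627} - \frac{\sqrt{398}}{160276118627} \approx 2.4977 \cdot 10^{-6}$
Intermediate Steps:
$o{\left(j \right)} = \sqrt{2} \sqrt{j}$ ($o{\left(j \right)} = \sqrt{2 j} = \sqrt{2} \sqrt{j}$)
$\frac{1}{o{\left(30 - h \right)} + n} = \frac{1}{\sqrt{2} \sqrt{30 - -169} + 400345} = \frac{1}{\sqrt{2} \sqrt{30 + 169} + 400345} = \frac{1}{\sqrt{2} \sqrt{199} + 400345} = \frac{1}{\sqrt{398} + 400345} = \frac{1}{400345 + \sqrt{398}}$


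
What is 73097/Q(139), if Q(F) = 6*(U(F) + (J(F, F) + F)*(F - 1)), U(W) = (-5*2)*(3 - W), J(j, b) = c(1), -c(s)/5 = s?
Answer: 73097/119112 ≈ 0.61368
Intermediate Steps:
c(s) = -5*s
J(j, b) = -5 (J(j, b) = -5*1 = -5)
U(W) = -30 + 10*W (U(W) = -10*(3 - W) = -30 + 10*W)
Q(F) = -180 + 60*F + 6*(-1 + F)*(-5 + F) (Q(F) = 6*((-30 + 10*F) + (-5 + F)*(F - 1)) = 6*((-30 + 10*F) + (-5 + F)*(-1 + F)) = 6*((-30 + 10*F) + (-1 + F)*(-5 + F)) = 6*(-30 + 10*F + (-1 + F)*(-5 + F)) = -180 + 60*F + 6*(-1 + F)*(-5 + F))
73097/Q(139) = 73097/(-150 + 6*139² + 24*139) = 73097/(-150 + 6*19321 + 3336) = 73097/(-150 + 115926 + 3336) = 73097/119112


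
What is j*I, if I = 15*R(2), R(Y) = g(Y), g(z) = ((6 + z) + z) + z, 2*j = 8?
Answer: 720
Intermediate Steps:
j = 4 (j = (1/2)*8 = 4)
g(z) = 6 + 3*z (g(z) = (6 + 2*z) + z = 6 + 3*z)
R(Y) = 6 + 3*Y
I = 180 (I = 15*(6 + 3*2) = 15*(6 + 6) = 15*12 = 180)
j*I = 4*180 = 720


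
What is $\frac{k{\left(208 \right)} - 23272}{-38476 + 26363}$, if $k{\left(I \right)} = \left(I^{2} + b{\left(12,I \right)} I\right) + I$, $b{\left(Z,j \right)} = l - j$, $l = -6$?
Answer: $\frac{24312}{12113} \approx 2.0071$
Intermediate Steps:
$b{\left(Z,j \right)} = -6 - j$
$k{\left(I \right)} = I + I^{2} + I \left(-6 - I\right)$ ($k{\left(I \right)} = \left(I^{2} + \left(-6 - I\right) I\right) + I = \left(I^{2} + I \left(-6 - I\right)\right) + I = I + I^{2} + I \left(-6 - I\right)$)
$\frac{k{\left(208 \right)} - 23272}{-38476 + 26363} = \frac{\left(-5\right) 208 - 23272}{-38476 + 26363} = \frac{-1040 - 23272}{-12113} = \left(-24312\right) \left(- \frac{1}{12113}\right) = \frac{24312}{12113}$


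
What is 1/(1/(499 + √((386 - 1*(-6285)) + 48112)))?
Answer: 499 + 3*√6087 ≈ 733.06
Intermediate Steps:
1/(1/(499 + √((386 - 1*(-6285)) + 48112))) = 1/(1/(499 + √((386 + 6285) + 48112))) = 1/(1/(499 + √(6671 + 48112))) = 1/(1/(499 + √54783)) = 1/(1/(499 + 3*√6087)) = 499 + 3*√6087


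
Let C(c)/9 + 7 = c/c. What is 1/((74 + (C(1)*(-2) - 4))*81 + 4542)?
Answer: 1/18960 ≈ 5.2743e-5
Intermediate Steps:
C(c) = -54 (C(c) = -63 + 9*(c/c) = -63 + 9*1 = -63 + 9 = -54)
1/((74 + (C(1)*(-2) - 4))*81 + 4542) = 1/((74 + (-54*(-2) - 4))*81 + 4542) = 1/((74 + (108 - 4))*81 + 4542) = 1/((74 + 104)*81 + 4542) = 1/(178*81 + 4542) = 1/(14418 + 4542) = 1/18960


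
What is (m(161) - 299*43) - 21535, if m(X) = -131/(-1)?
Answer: -34261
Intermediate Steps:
m(X) = 131 (m(X) = -131*(-1) = 131)
(m(161) - 299*43) - 21535 = (131 - 299*43) - 21535 = (131 - 12857) - 21535 = -12726 - 21535 = -34261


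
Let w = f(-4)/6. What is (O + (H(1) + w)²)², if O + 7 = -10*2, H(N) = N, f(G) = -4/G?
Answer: 851929/1296 ≈ 657.35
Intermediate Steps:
w = ⅙ (w = -4/(-4)/6 = -4*(-¼)*(⅙) = 1*(⅙) = ⅙ ≈ 0.16667)
O = -27 (O = -7 - 10*2 = -7 - 20 = -27)
(O + (H(1) + w)²)² = (-27 + (1 + ⅙)²)² = (-27 + (7/6)²)² = (-27 + 49/36)² = (-923/36)² = 851929/1296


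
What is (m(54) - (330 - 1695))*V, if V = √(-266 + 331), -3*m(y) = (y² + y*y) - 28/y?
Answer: -46885*√65/81 ≈ -4666.7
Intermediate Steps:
m(y) = -2*y²/3 + 28/(3*y) (m(y) = -((y² + y*y) - 28/y)/3 = -((y² + y²) - 28/y)/3 = -(2*y² - 28/y)/3 = -(-28/y + 2*y²)/3 = -2*y²/3 + 28/(3*y))
V = √65 ≈ 8.0623
(m(54) - (330 - 1695))*V = ((⅔)*(14 - 1*54³)/54 - (330 - 1695))*√65 = ((⅔)*(1/54)*(14 - 1*157464) - 1*(-1365))*√65 = ((⅔)*(1/54)*(14 - 157464) + 1365)*√65 = ((⅔)*(1/54)*(-157450) + 1365)*√65 = (-157450/81 + 1365)*√65 = -46885*√65/81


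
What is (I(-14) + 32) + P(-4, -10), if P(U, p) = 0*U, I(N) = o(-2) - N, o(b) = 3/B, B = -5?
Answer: 227/5 ≈ 45.400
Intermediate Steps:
o(b) = -⅗ (o(b) = 3/(-5) = 3*(-⅕) = -⅗)
I(N) = -⅗ - N
P(U, p) = 0
(I(-14) + 32) + P(-4, -10) = ((-⅗ - 1*(-14)) + 32) + 0 = ((-⅗ + 14) + 32) + 0 = (67/5 + 32) + 0 = 227/5 + 0 = 227/5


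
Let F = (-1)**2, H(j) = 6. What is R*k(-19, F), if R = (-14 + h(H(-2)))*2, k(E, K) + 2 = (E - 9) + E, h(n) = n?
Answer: 784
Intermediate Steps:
F = 1
k(E, K) = -11 + 2*E (k(E, K) = -2 + ((E - 9) + E) = -2 + ((-9 + E) + E) = -2 + (-9 + 2*E) = -11 + 2*E)
R = -16 (R = (-14 + 6)*2 = -8*2 = -16)
R*k(-19, F) = -16*(-11 + 2*(-19)) = -16*(-11 - 38) = -16*(-49) = 784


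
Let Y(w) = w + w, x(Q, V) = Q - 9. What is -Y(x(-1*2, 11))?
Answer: 22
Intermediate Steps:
x(Q, V) = -9 + Q
Y(w) = 2*w
-Y(x(-1*2, 11)) = -2*(-9 - 1*2) = -2*(-9 - 2) = -2*(-11) = -1*(-22) = 22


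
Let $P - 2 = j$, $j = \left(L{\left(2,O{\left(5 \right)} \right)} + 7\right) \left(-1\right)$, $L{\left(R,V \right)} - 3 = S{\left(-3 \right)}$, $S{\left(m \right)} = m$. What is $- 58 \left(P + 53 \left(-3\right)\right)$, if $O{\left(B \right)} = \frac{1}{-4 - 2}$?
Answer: $9512$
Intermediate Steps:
$O{\left(B \right)} = - \frac{1}{6}$ ($O{\left(B \right)} = \frac{1}{-6} = - \frac{1}{6}$)
$L{\left(R,V \right)} = 0$ ($L{\left(R,V \right)} = 3 - 3 = 0$)
$j = -7$ ($j = \left(0 + 7\right) \left(-1\right) = 7 \left(-1\right) = -7$)
$P = -5$ ($P = 2 - 7 = -5$)
$- 58 \left(P + 53 \left(-3\right)\right) = - 58 \left(-5 + 53 \left(-3\right)\right) = - 58 \left(-5 - 159\right) = \left(-58\right) \left(-164\right) = 9512$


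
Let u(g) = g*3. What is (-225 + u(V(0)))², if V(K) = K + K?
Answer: 50625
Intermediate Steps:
V(K) = 2*K
u(g) = 3*g
(-225 + u(V(0)))² = (-225 + 3*(2*0))² = (-225 + 3*0)² = (-225 + 0)² = (-225)² = 50625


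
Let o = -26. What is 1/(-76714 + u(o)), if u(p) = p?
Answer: -1/76740 ≈ -1.3031e-5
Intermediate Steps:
1/(-76714 + u(o)) = 1/(-76714 - 26) = 1/(-76740) = -1/76740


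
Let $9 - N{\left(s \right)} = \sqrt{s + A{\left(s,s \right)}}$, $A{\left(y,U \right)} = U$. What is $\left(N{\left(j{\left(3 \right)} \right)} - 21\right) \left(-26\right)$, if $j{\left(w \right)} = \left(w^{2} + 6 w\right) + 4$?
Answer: $312 + 26 \sqrt{62} \approx 516.72$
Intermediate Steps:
$j{\left(w \right)} = 4 + w^{2} + 6 w$
$N{\left(s \right)} = 9 - \sqrt{2} \sqrt{s}$ ($N{\left(s \right)} = 9 - \sqrt{s + s} = 9 - \sqrt{2 s} = 9 - \sqrt{2} \sqrt{s}$)
$\left(N{\left(j{\left(3 \right)} \right)} - 21\right) \left(-26\right) = \left(\left(9 - \sqrt{2} \sqrt{4 + 3^{2} + 6 \cdot 3}\right) - 21\right) \left(-26\right) = \left(\left(9 - \sqrt{2} \sqrt{4 + 9 + 18}\right) - 21\right) \left(-26\right) = \left(\left(9 - \sqrt{2} \sqrt{31}\right) - 21\right) \left(-26\right) = \left(\left(9 - \sqrt{62}\right) - 21\right) \left(-26\right) = \left(-12 - \sqrt{62}\right) \left(-26\right) = 312 + 26 \sqrt{62}$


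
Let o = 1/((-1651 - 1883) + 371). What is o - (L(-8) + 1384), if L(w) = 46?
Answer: -4523091/3163 ≈ -1430.0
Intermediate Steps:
o = -1/3163 (o = 1/(-3534 + 371) = 1/(-3163) = -1/3163 ≈ -0.00031616)
o - (L(-8) + 1384) = -1/3163 - (46 + 1384) = -1/3163 - 1*1430 = -1/3163 - 1430 = -4523091/3163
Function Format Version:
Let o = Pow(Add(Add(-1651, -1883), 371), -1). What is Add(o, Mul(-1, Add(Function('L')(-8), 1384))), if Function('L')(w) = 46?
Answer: Rational(-4523091, 3163) ≈ -1430.0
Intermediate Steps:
o = Rational(-1, 3163) (o = Pow(Add(-3534, 371), -1) = Pow(-3163, -1) = Rational(-1, 3163) ≈ -0.00031616)
Add(o, Mul(-1, Add(Function('L')(-8), 1384))) = Add(Rational(-1, 3163), Mul(-1, Add(46, 1384))) = Add(Rational(-1, 3163), Mul(-1, 1430)) = Add(Rational(-1, 3163), -1430) = Rational(-4523091, 3163)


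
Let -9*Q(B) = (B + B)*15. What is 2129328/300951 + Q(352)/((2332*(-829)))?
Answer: 31188103232/4407628029 ≈ 7.0759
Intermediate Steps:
Q(B) = -10*B/3 (Q(B) = -(B + B)*15/9 = -2*B*15/9 = -10*B/3)
2129328/300951 + Q(352)/((2332*(-829))) = 2129328/300951 + (-10/3*352)/((2332*(-829))) = 2129328*(1/300951) - 3520/3/(-1933228) = 236592/33439 - 3520/3*(-1/1933228) = 236592/33439 + 80/131811 = 31188103232/4407628029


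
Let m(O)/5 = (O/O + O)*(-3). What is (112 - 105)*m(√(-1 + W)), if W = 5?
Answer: -315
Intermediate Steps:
m(O) = -15 - 15*O (m(O) = 5*((O/O + O)*(-3)) = 5*((1 + O)*(-3)) = 5*(-3 - 3*O) = -15 - 15*O)
(112 - 105)*m(√(-1 + W)) = (112 - 105)*(-15 - 15*√(-1 + 5)) = 7*(-15 - 15*√4) = 7*(-15 - 15*2) = 7*(-15 - 30) = 7*(-45) = -315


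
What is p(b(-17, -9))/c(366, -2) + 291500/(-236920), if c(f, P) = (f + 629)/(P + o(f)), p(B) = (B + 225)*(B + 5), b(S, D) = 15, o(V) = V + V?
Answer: 8298776375/2357354 ≈ 3520.4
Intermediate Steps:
o(V) = 2*V
p(B) = (5 + B)*(225 + B) (p(B) = (225 + B)*(5 + B) = (5 + B)*(225 + B))
c(f, P) = (629 + f)/(P + 2*f) (c(f, P) = (f + 629)/(P + 2*f) = (629 + f)/(P + 2*f))
p(b(-17, -9))/c(366, -2) + 291500/(-236920) = (1125 + 15² + 230*15)/(((629 + 366)/(-2 + 2*366))) + 291500/(-236920) = (1125 + 225 + 3450)/((995/(-2 + 732))) + 291500*(-1/236920) = 4800/((995/730)) - 14575/11846 = 4800/(((1/730)*995)) - 14575/11846 = 4800/(199/146) - 14575/11846 = 4800*(146/199) - 14575/11846 = 700800/199 - 14575/11846 = 8298776375/2357354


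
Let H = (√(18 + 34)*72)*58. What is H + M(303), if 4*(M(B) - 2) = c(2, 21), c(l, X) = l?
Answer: 5/2 + 8352*√13 ≈ 30116.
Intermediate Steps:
H = 8352*√13 (H = (√52*72)*58 = ((2*√13)*72)*58 = (144*√13)*58 = 8352*√13 ≈ 30114.)
M(B) = 5/2 (M(B) = 2 + (¼)*2 = 2 + ½ = 5/2)
H + M(303) = 8352*√13 + 5/2 = 5/2 + 8352*√13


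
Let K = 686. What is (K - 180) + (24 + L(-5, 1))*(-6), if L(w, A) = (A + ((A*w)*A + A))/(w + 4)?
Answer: 344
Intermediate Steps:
L(w, A) = (2*A + w*A²)/(4 + w) (L(w, A) = (A + (w*A² + A))/(4 + w) = (A + (A + w*A²))/(4 + w) = (2*A + w*A²)/(4 + w))
(K - 180) + (24 + L(-5, 1))*(-6) = (686 - 180) + (24 + 1*(2 + 1*(-5))/(4 - 5))*(-6) = 506 + (24 + 1*(2 - 5)/(-1))*(-6) = 506 + (24 + 1*(-1)*(-3))*(-6) = 506 + (24 + 3)*(-6) = 506 + 27*(-6) = 506 - 162 = 344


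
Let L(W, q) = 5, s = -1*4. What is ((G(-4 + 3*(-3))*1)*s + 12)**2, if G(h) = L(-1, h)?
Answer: 64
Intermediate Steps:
s = -4
G(h) = 5
((G(-4 + 3*(-3))*1)*s + 12)**2 = ((5*1)*(-4) + 12)**2 = (5*(-4) + 12)**2 = (-20 + 12)**2 = (-8)**2 = 64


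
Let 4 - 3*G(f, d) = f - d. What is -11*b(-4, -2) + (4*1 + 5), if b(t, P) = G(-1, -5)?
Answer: 9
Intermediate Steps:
G(f, d) = 4/3 - f/3 + d/3 (G(f, d) = 4/3 - (f - d)/3 = 4/3 + (-f/3 + d/3) = 4/3 - f/3 + d/3)
b(t, P) = 0 (b(t, P) = 4/3 - ⅓*(-1) + (⅓)*(-5) = 4/3 + ⅓ - 5/3 = 0)
-11*b(-4, -2) + (4*1 + 5) = -11*0 + (4*1 + 5) = 0 + (4 + 5) = 0 + 9 = 9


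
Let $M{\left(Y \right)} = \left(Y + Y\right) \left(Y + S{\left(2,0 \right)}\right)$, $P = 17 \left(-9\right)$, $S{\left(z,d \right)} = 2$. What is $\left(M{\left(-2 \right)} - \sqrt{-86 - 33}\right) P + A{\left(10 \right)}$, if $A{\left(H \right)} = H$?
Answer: $10 + 153 i \sqrt{119} \approx 10.0 + 1669.0 i$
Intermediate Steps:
$P = -153$
$M{\left(Y \right)} = 2 Y \left(2 + Y\right)$ ($M{\left(Y \right)} = \left(Y + Y\right) \left(Y + 2\right) = 2 Y \left(2 + Y\right)$)
$\left(M{\left(-2 \right)} - \sqrt{-86 - 33}\right) P + A{\left(10 \right)} = \left(2 \left(-2\right) \left(2 - 2\right) - \sqrt{-86 - 33}\right) \left(-153\right) + 10 = \left(2 \left(-2\right) 0 - \sqrt{-119}\right) \left(-153\right) + 10 = \left(0 - i \sqrt{119}\right) \left(-153\right) + 10 = - i \sqrt{119} \left(-153\right) + 10 = 153 i \sqrt{119} + 10 = 10 + 153 i \sqrt{119}$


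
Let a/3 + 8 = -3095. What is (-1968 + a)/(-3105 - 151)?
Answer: 11277/3256 ≈ 3.4635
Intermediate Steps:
a = -9309 (a = -24 + 3*(-3095) = -24 - 9285 = -9309)
(-1968 + a)/(-3105 - 151) = (-1968 - 9309)/(-3105 - 151) = -11277/(-3256) = -11277*(-1/3256) = 11277/3256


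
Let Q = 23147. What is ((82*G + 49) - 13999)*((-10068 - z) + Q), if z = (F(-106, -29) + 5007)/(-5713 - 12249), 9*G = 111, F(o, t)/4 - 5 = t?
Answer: -4559519673872/26943 ≈ -1.6923e+8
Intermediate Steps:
F(o, t) = 20 + 4*t
G = 37/3 (G = (⅑)*111 = 37/3 ≈ 12.333)
z = -4911/17962 (z = ((20 + 4*(-29)) + 5007)/(-5713 - 12249) = ((20 - 116) + 5007)/(-17962) = (-96 + 5007)*(-1/17962) = 4911*(-1/17962) = -4911/17962 ≈ -0.27341)
((82*G + 49) - 13999)*((-10068 - z) + Q) = ((82*(37/3) + 49) - 13999)*((-10068 - 1*(-4911/17962)) + 23147) = ((3034/3 + 49) - 13999)*((-10068 + 4911/17962) + 23147) = (3181/3 - 13999)*(-180836505/17962 + 23147) = -38816/3*234929909/17962 = -4559519673872/26943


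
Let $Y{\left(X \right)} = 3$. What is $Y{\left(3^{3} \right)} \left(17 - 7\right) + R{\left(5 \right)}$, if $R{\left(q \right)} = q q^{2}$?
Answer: $155$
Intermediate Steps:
$R{\left(q \right)} = q^{3}$
$Y{\left(3^{3} \right)} \left(17 - 7\right) + R{\left(5 \right)} = 3 \left(17 - 7\right) + 5^{3} = 3 \left(17 - 7\right) + 125 = 3 \cdot 10 + 125 = 30 + 125 = 155$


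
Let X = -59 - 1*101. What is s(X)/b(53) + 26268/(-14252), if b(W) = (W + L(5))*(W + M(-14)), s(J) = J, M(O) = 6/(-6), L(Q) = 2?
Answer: -967585/509509 ≈ -1.8991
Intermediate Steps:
X = -160 (X = -59 - 101 = -160)
M(O) = -1 (M(O) = 6*(-⅙) = -1)
b(W) = (-1 + W)*(2 + W) (b(W) = (W + 2)*(W - 1) = (2 + W)*(-1 + W) = (-1 + W)*(2 + W))
s(X)/b(53) + 26268/(-14252) = -160/(-2 + 53 + 53²) + 26268/(-14252) = -160/(-2 + 53 + 2809) + 26268*(-1/14252) = -160/2860 - 6567/3563 = -160*1/2860 - 6567/3563 = -8/143 - 6567/3563 = -967585/509509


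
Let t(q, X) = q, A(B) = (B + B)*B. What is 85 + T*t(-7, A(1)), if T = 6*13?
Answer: -461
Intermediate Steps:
A(B) = 2*B² (A(B) = (2*B)*B = 2*B²)
T = 78
85 + T*t(-7, A(1)) = 85 + 78*(-7) = 85 - 546 = -461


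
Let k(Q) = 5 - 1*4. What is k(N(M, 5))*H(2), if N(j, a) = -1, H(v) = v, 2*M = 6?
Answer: 2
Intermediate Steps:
M = 3 (M = (1/2)*6 = 3)
k(Q) = 1 (k(Q) = 5 - 4 = 1)
k(N(M, 5))*H(2) = 1*2 = 2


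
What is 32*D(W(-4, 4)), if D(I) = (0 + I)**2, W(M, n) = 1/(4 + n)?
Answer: 1/2 ≈ 0.50000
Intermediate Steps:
D(I) = I**2
32*D(W(-4, 4)) = 32*(1/(4 + 4))**2 = 32*(1/8)**2 = 32*(1/64) = 1/2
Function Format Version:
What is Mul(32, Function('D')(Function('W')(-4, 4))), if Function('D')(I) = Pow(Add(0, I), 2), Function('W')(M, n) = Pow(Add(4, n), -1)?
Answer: Rational(1, 2) ≈ 0.50000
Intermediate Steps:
Function('D')(I) = Pow(I, 2)
Mul(32, Function('D')(Function('W')(-4, 4))) = Mul(32, Pow(Pow(Add(4, 4), -1), 2)) = Mul(32, Pow(Pow(8, -1), 2)) = Mul(32, Pow(Rational(1, 8), 2)) = Mul(32, Rational(1, 64)) = Rational(1, 2)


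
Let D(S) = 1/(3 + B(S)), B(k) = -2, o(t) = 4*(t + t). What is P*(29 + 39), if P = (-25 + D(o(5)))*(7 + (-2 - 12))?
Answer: 11424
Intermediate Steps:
o(t) = 8*t (o(t) = 4*(2*t) = 8*t)
D(S) = 1 (D(S) = 1/(3 - 2) = 1/1 = 1)
P = 168 (P = (-25 + 1)*(7 + (-2 - 12)) = -24*(7 - 14) = -24*(-7) = 168)
P*(29 + 39) = 168*(29 + 39) = 168*68 = 11424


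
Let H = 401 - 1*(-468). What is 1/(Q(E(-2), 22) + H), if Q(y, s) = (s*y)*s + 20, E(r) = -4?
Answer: -1/1047 ≈ -0.00095511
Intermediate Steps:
Q(y, s) = 20 + y*s² (Q(y, s) = y*s² + 20 = 20 + y*s²)
H = 869 (H = 401 + 468 = 869)
1/(Q(E(-2), 22) + H) = 1/((20 - 4*22²) + 869) = 1/((20 - 4*484) + 869) = 1/((20 - 1936) + 869) = 1/(-1916 + 869) = 1/(-1047) = -1/1047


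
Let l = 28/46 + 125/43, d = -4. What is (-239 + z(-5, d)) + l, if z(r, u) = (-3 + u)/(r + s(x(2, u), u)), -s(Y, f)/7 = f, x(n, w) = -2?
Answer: -233195/989 ≈ -235.79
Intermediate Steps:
s(Y, f) = -7*f
z(r, u) = (-3 + u)/(r - 7*u)
l = 3477/989 (l = 28*(1/46) + 125*(1/43) = 14/23 + 125/43 = 3477/989 ≈ 3.5157)
(-239 + z(-5, d)) + l = (-239 + (-3 - 4)/(-5 - 7*(-4))) + 3477/989 = (-239 - 7/(-5 + 28)) + 3477/989 = (-239 - 7/23) + 3477/989 = -5504/23 + 3477/989 = -233195/989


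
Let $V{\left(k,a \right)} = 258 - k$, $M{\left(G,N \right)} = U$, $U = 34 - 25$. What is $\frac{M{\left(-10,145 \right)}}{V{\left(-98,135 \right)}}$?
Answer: $\frac{9}{356} \approx 0.025281$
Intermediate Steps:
$U = 9$
$M{\left(G,N \right)} = 9$
$\frac{M{\left(-10,145 \right)}}{V{\left(-98,135 \right)}} = \frac{9}{258 - -98} = \frac{9}{258 + 98} = \frac{9}{356}$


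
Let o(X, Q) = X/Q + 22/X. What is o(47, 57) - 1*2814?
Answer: -7535243/2679 ≈ -2812.7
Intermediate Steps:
o(X, Q) = 22/X + X/Q
o(47, 57) - 1*2814 = (22/47 + 47/57) - 1*2814 = (22*(1/47) + 47*(1/57)) - 2814 = (22/47 + 47/57) - 2814 = 3463/2679 - 2814 = -7535243/2679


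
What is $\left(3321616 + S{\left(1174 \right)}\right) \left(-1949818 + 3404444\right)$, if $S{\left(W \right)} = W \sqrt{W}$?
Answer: $4831708995616 + 1707730924 \sqrt{1174} \approx 4.8902 \cdot 10^{12}$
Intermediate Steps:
$S{\left(W \right)} = W^{\frac{3}{2}}$
$\left(3321616 + S{\left(1174 \right)}\right) \left(-1949818 + 3404444\right) = \left(3321616 + 1174^{\frac{3}{2}}\right) \left(-1949818 + 3404444\right) = \left(3321616 + 1174 \sqrt{1174}\right) 1454626 = 4831708995616 + 1707730924 \sqrt{1174}$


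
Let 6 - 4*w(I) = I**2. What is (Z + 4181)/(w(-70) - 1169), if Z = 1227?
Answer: -10816/4785 ≈ -2.2604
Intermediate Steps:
w(I) = 3/2 - I**2/4
(Z + 4181)/(w(-70) - 1169) = (1227 + 4181)/((3/2 - 1/4*(-70)**2) - 1169) = 5408/((3/2 - 1/4*4900) - 1169) = 5408/((3/2 - 1225) - 1169) = 5408/(-2447/2 - 1169) = 5408/(-4785/2) = 5408*(-2/4785) = -10816/4785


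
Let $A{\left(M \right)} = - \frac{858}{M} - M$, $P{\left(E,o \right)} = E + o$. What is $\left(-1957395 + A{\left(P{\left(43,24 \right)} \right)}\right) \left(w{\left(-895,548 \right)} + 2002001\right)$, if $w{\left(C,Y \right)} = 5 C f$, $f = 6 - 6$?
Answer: $- \frac{262564056774812}{67} \approx -3.9189 \cdot 10^{12}$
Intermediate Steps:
$f = 0$
$A{\left(M \right)} = - M - \frac{858}{M}$
$w{\left(C,Y \right)} = 0$ ($w{\left(C,Y \right)} = 5 C 0 = 0$)
$\left(-1957395 + A{\left(P{\left(43,24 \right)} \right)}\right) \left(w{\left(-895,548 \right)} + 2002001\right) = \left(-1957395 - \left(67 + \frac{858}{43 + 24}\right)\right) \left(0 + 2002001\right) = \left(-1957395 - \left(67 + \frac{858}{67}\right)\right) 2002001 = \left(-1957395 - \frac{5347}{67}\right) 2002001 = \left(- \frac{131150812}{67}\right) 2002001 = - \frac{262564056774812}{67}$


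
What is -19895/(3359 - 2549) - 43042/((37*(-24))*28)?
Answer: -7663421/335664 ≈ -22.831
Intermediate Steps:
-19895/(3359 - 2549) - 43042/((37*(-24))*28) = -19895/810 - 43042/((-888*28)) = -19895*1/810 - 43042/(-24864) = -3979/162 - 43042*(-1/24864) = -3979/162 + 21521/12432 = -7663421/335664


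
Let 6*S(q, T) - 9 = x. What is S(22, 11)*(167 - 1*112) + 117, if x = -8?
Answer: 757/6 ≈ 126.17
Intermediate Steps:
S(q, T) = 1/6 (S(q, T) = 3/2 + (1/6)*(-8) = 3/2 - 4/3 = 1/6)
S(22, 11)*(167 - 1*112) + 117 = (167 - 1*112)/6 + 117 = (167 - 112)/6 + 117 = (1/6)*55 + 117 = 55/6 + 117 = 757/6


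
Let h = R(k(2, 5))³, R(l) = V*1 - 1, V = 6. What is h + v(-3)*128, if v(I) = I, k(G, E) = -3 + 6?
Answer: -259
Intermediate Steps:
k(G, E) = 3
R(l) = 5 (R(l) = 6*1 - 1 = 6 - 1 = 5)
h = 125 (h = 5³ = 125)
h + v(-3)*128 = 125 - 3*128 = 125 - 384 = -259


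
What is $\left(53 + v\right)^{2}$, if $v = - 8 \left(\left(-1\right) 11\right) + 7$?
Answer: $21904$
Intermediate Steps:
$v = 95$ ($v = \left(-8\right) \left(-11\right) + 7 = 88 + 7 = 95$)
$\left(53 + v\right)^{2} = \left(53 + 95\right)^{2} = 148^{2} = 21904$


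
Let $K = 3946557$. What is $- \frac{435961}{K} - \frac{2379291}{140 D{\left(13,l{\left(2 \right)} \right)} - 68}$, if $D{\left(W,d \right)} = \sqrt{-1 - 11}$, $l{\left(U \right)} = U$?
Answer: $\frac{159603989890763}{236619771492} + \frac{83275185 i \sqrt{3}}{29978} \approx 674.52 + 4811.4 i$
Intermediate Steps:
$D{\left(W,d \right)} = 2 i \sqrt{3}$ ($D{\left(W,d \right)} = \sqrt{-12} = 2 i \sqrt{3}$)
$- \frac{435961}{K} - \frac{2379291}{140 D{\left(13,l{\left(2 \right)} \right)} - 68} = - \frac{435961}{3946557} - \frac{2379291}{140 \cdot 2 i \sqrt{3} - 68} = \left(-435961\right) \frac{1}{3946557} - \frac{2379291}{280 i \sqrt{3} - 68} = - \frac{435961}{3946557} - \frac{2379291}{-68 + 280 i \sqrt{3}}$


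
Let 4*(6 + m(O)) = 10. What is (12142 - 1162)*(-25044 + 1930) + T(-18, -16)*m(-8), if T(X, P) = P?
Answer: -253791664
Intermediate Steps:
m(O) = -7/2 (m(O) = -6 + (1/4)*10 = -6 + 5/2 = -7/2)
(12142 - 1162)*(-25044 + 1930) + T(-18, -16)*m(-8) = (12142 - 1162)*(-25044 + 1930) - 16*(-7/2) = 10980*(-23114) + 56 = -253791720 + 56 = -253791664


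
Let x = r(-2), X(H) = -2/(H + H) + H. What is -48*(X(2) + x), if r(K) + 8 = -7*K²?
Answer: 1656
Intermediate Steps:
r(K) = -8 - 7*K²
X(H) = H - 1/H (X(H) = -2/(2*H) + H = (1/(2*H))*(-2) + H = -1/H + H = H - 1/H)
x = -36 (x = -8 - 7*(-2)² = -8 - 7*4 = -8 - 28 = -36)
-48*(X(2) + x) = -48*((2 - 1/2) - 36) = -48*((2 - 1*½) - 36) = -48*((2 - ½) - 36) = -48*(3/2 - 36) = -48*(-69/2) = 1656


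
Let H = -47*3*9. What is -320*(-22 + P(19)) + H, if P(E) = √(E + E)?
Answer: 5771 - 320*√38 ≈ 3798.4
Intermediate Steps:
P(E) = √2*√E (P(E) = √(2*E) = √2*√E)
H = -1269 (H = -141*9 = -1269)
-320*(-22 + P(19)) + H = -320*(-22 + √2*√19) - 1269 = -320*(-22 + √38) - 1269 = (7040 - 320*√38) - 1269 = 5771 - 320*√38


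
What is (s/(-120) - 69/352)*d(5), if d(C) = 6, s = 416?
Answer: -19339/880 ≈ -21.976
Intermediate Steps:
(s/(-120) - 69/352)*d(5) = (416/(-120) - 69/352)*6 = (416*(-1/120) - 69*1/352)*6 = (-52/15 - 69/352)*6 = -19339/5280*6 = -19339/880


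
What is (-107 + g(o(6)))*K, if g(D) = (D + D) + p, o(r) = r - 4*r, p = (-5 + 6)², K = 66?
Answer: -9372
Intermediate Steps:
p = 1 (p = 1² = 1)
o(r) = -3*r
g(D) = 1 + 2*D (g(D) = (D + D) + 1 = 2*D + 1 = 1 + 2*D)
(-107 + g(o(6)))*K = (-107 + (1 + 2*(-3*6)))*66 = (-107 + (1 + 2*(-18)))*66 = (-107 + (1 - 36))*66 = (-107 - 35)*66 = -142*66 = -9372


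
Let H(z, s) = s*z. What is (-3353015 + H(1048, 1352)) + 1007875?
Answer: -928244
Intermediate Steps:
(-3353015 + H(1048, 1352)) + 1007875 = (-3353015 + 1352*1048) + 1007875 = (-3353015 + 1416896) + 1007875 = -1936119 + 1007875 = -928244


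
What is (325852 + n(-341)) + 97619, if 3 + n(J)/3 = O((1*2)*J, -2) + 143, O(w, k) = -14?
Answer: 423849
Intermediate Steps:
n(J) = 378 (n(J) = -9 + 3*(-14 + 143) = -9 + 3*129 = -9 + 387 = 378)
(325852 + n(-341)) + 97619 = (325852 + 378) + 97619 = 326230 + 97619 = 423849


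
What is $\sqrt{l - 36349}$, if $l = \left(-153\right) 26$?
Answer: $7 i \sqrt{823} \approx 200.82 i$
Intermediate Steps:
$l = -3978$
$\sqrt{l - 36349} = \sqrt{-3978 - 36349} = \sqrt{-40327} = 7 i \sqrt{823}$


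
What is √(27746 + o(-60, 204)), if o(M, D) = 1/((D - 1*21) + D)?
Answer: √461721229/129 ≈ 166.57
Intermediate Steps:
o(M, D) = 1/(-21 + 2*D) (o(M, D) = 1/((D - 21) + D) = 1/((-21 + D) + D) = 1/(-21 + 2*D))
√(27746 + o(-60, 204)) = √(27746 + 1/(-21 + 2*204)) = √(27746 + 1/(-21 + 408)) = √(27746 + 1/387) = √(10737703/387) = √461721229/129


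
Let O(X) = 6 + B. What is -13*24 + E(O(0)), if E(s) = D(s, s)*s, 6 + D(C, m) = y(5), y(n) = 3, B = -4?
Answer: -318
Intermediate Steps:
D(C, m) = -3 (D(C, m) = -6 + 3 = -3)
O(X) = 2 (O(X) = 6 - 4 = 2)
E(s) = -3*s
-13*24 + E(O(0)) = -13*24 - 3*2 = -312 - 6 = -318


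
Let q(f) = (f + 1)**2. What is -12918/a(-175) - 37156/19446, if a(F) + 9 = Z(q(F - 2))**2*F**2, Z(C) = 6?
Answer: -327106024/170151111 ≈ -1.9224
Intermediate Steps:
q(f) = (1 + f)**2
a(F) = -9 + 36*F**2 (a(F) = -9 + 6**2*F**2 = -9 + 36*F**2)
-12918/a(-175) - 37156/19446 = -12918/(-9 + 36*(-175)**2) - 37156/19446 = -12918/(-9 + 36*30625) - 37156*1/19446 = -12918/(-9 + 1102500) - 2654/1389 = -12918/1102491 - 2654/1389 = -12918*1/1102491 - 2654/1389 = -4306/367497 - 2654/1389 = -327106024/170151111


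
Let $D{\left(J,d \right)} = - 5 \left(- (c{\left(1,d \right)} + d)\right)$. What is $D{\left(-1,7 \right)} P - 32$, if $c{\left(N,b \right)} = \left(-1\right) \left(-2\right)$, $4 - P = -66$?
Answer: $3118$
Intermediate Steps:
$P = 70$ ($P = 4 - -66 = 4 + 66 = 70$)
$c{\left(N,b \right)} = 2$
$D{\left(J,d \right)} = 10 + 5 d$ ($D{\left(J,d \right)} = - 5 \left(- (2 + d)\right) = - 5 \left(-2 - d\right) = 10 + 5 d$)
$D{\left(-1,7 \right)} P - 32 = \left(10 + 5 \cdot 7\right) 70 - 32 = \left(10 + 35\right) 70 - 32 = 45 \cdot 70 - 32 = 3150 - 32 = 3118$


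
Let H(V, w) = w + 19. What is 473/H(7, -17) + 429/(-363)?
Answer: 5177/22 ≈ 235.32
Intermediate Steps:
H(V, w) = 19 + w
473/H(7, -17) + 429/(-363) = 473/(19 - 17) + 429/(-363) = 473/2 + 429*(-1/363) = 473*(½) - 13/11 = 473/2 - 13/11 = 5177/22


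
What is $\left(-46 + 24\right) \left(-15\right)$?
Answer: $330$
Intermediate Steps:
$\left(-46 + 24\right) \left(-15\right) = \left(-22\right) \left(-15\right) = 330$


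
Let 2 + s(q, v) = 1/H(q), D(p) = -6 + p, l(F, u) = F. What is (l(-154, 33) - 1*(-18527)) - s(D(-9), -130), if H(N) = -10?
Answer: 183751/10 ≈ 18375.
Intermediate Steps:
s(q, v) = -21/10 (s(q, v) = -2 + 1/(-10) = -2 - ⅒ = -21/10)
(l(-154, 33) - 1*(-18527)) - s(D(-9), -130) = (-154 - 1*(-18527)) - 1*(-21/10) = (-154 + 18527) + 21/10 = 18373 + 21/10 = 183751/10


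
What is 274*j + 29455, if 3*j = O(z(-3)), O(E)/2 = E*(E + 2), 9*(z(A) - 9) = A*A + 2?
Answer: 12703325/243 ≈ 52277.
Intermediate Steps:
z(A) = 83/9 + A²/9 (z(A) = 9 + (A*A + 2)/9 = 9 + (A² + 2)/9 = 9 + (2 + A²)/9 = 9 + (2/9 + A²/9) = 83/9 + A²/9)
O(E) = 2*E*(2 + E) (O(E) = 2*(E*(E + 2)) = 2*(E*(2 + E)) = 2*E*(2 + E))
j = 20240/243 (j = (2*(83/9 + (⅑)*(-3)²)*(2 + (83/9 + (⅑)*(-3)²)))/3 = (2*(83/9 + (⅑)*9)*(2 + (83/9 + (⅑)*9)))/3 = (2*(83/9 + 1)*(2 + (83/9 + 1)))/3 = (2*(92/9)*(2 + 92/9))/3 = (2*(92/9)*(110/9))/3 = (⅓)*(20240/81) = 20240/243 ≈ 83.292)
274*j + 29455 = 274*(20240/243) + 29455 = 5545760/243 + 29455 = 12703325/243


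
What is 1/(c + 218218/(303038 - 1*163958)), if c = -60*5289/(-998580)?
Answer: 1157354220/2183698147 ≈ 0.53000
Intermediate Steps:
c = 5289/16643 (c = -317340*(-1/998580) = 5289/16643 ≈ 0.31779)
1/(c + 218218/(303038 - 1*163958)) = 1/(5289/16643 + 218218/(303038 - 1*163958)) = 1/(5289/16643 + 218218/(303038 - 163958)) = 1/(5289/16643 + 218218/139080) = 1/(5289/16643 + 218218*(1/139080)) = 1/(5289/16643 + 109109/69540) = 1/(2183698147/1157354220) = 1157354220/2183698147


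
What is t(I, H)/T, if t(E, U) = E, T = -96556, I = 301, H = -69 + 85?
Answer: -301/96556 ≈ -0.0031174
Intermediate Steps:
H = 16
t(I, H)/T = 301/(-96556) = 301*(-1/96556) = -301/96556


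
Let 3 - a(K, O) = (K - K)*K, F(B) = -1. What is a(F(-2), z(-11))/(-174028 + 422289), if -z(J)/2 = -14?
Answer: 3/248261 ≈ 1.2084e-5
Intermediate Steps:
z(J) = 28 (z(J) = -2*(-14) = 28)
a(K, O) = 3 (a(K, O) = 3 - (K - K)*K = 3 - 0*K = 3 - 1*0 = 3 + 0 = 3)
a(F(-2), z(-11))/(-174028 + 422289) = 3/(-174028 + 422289) = 3/248261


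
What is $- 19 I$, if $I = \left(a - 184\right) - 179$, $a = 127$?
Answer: $4484$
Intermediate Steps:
$I = -236$ ($I = \left(127 - 184\right) - 179 = -57 - 179 = -236$)
$- 19 I = \left(-19\right) \left(-236\right) = 4484$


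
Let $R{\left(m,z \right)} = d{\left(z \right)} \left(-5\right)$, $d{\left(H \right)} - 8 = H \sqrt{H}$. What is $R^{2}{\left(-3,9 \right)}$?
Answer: $30625$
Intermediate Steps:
$d{\left(H \right)} = 8 + H^{\frac{3}{2}}$ ($d{\left(H \right)} = 8 + H \sqrt{H} = 8 + H^{\frac{3}{2}}$)
$R{\left(m,z \right)} = -40 - 5 z^{\frac{3}{2}}$ ($R{\left(m,z \right)} = \left(8 + z^{\frac{3}{2}}\right) \left(-5\right) = -40 - 5 z^{\frac{3}{2}}$)
$R^{2}{\left(-3,9 \right)} = \left(-40 - 5 \cdot 9^{\frac{3}{2}}\right)^{2} = \left(-40 - 135\right)^{2} = \left(-175\right)^{2} = 30625$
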